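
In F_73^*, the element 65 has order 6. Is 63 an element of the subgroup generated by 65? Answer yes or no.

63 ∈ ⟨65⟩ iff 63^6 ≡ 1 (mod 73), since |⟨65⟩| = 6.
63^6 mod 73 = 46.
Since 46 ≠ 1, 63 does not lie in the subgroup.

no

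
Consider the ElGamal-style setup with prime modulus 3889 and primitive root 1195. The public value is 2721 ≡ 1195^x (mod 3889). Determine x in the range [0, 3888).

211

Baby-step giant-step with m = ceil(sqrt(3888)) = 63.
Baby table (1195^j mod 3889 for j=0..62):
  0:1  1:1195  2:762  3:564  4:1183  5:1978  6:3087  7:2193
  8:3338  9:2685  10:150  11:356  12:1519  13:2931  14:2445  15:1136
  16:259  17:2274  18:2908  19:2183  20:3055  21:2843  22:2288  23:193
  24:1184  25:3173  26:3849  27:2757  28:632  29:774  30:3237  31:2549
  32:968  33:1727  34:2595  35:1492  36:1778  37:1316  38:1464  39:3319
  40:3314  41:1228  42:1307  43:2376  44:350  45:2127  46:2248  47:2950
  48:1816  49:58  50:3197  51:1417  52:1600  53:2501  54:1943  55:152
  56:2746  57:3043  58:170  59:922  60:1203  61:2544  62:2771
Giant step factor: 1195^(-63) ≡ 3538 (mod 3889).
Scan 2721·3538^i mod 3889 for i = 0, 1, …:
  i=0: 2721   i=1: 1623   i=2: 2010   i=3: 2288
Match at i=3, j=22: x = 3·63 + 22 = 211.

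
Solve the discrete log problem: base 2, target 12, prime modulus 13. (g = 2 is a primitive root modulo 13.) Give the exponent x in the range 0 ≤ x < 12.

Successive powers of 2 modulo 13:
  2^0=1  2^1=2  2^2=4  2^3=8  2^4=3  2^5=6
  2^6=12
So 2^6 ≡ 12 (mod 13), giving x = 6.

6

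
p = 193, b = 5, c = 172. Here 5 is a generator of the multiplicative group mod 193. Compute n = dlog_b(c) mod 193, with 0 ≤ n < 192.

92

Baby-step giant-step with m = ceil(sqrt(192)) = 14.
Baby table (5^j mod 193 for j=0..13):
  0:1  1:5  2:25  3:125  4:46  5:37  6:185  7:153
  8:186  9:158  10:18  11:90  12:64  13:127
Giant step factor: 5^(-14) ≡ 162 (mod 193).
Scan 172·162^i mod 193 for i = 0, 1, …:
  i=0: 172   i=1: 72   i=2: 84   i=3: 98
  i=4: 50   i=5: 187   i=6: 186
Match at i=6, j=8: n = 6·14 + 8 = 92.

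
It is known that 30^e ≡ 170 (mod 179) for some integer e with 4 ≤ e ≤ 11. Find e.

7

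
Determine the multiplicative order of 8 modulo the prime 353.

The order of 8 must divide p − 1 = 352 = 2^5 · 11.
Divisors: 1, 2, 4, 8, 11, 16, 22, 32, 44, 88, 176, 352.
Check each in increasing order: 8^1 ≡ 8;  8^2 ≡ 64;  8^4 ≡ 213;  8^8 ≡ 185;  8^11 ≡ 116;  8^16 ≡ 337;  8^22 ≡ 42;  8^32 ≡ 256;  8^44 ≡ 352;  8^88 ≡ 1.
Smallest exponent giving 1 is 88.

88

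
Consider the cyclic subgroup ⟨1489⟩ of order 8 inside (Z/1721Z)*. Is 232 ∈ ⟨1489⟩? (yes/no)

yes

232 ∈ ⟨1489⟩ iff 232^8 ≡ 1 (mod 1721), since |⟨1489⟩| = 8.
232^8 mod 1721 = 1.
Since 1 = 1, 232 lies in the subgroup.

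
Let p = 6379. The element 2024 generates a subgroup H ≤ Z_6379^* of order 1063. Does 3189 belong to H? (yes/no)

3189 ∈ ⟨2024⟩ iff 3189^1063 ≡ 1 (mod 6379), since |⟨2024⟩| = 1063.
3189^1063 mod 6379 = 3372.
Since 3372 ≠ 1, 3189 does not lie in the subgroup.

no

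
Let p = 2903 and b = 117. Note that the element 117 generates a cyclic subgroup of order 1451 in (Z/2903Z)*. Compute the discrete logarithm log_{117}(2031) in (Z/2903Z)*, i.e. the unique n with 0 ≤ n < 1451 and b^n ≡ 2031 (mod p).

907

Baby-step giant-step with m = ceil(sqrt(1451)) = 39.
Baby table (117^j mod 2903 for j=0..38):
  0:1  1:117  2:2077  3:2060  4:71  5:2501  6:2317  7:1110
  8:2138  9:488  10:1939  11:429  12:842  13:2715  14:1228  15:1429
  16:1722  17:1167  18:98  19:2757  20:336  21:1573  22:1152  23:1246
  24:632  25:1369  26:508  27:1376  28:1327  29:1400  30:1232  31:1897
  32:1321  33:698  34:382  35:1149  36:895  37:207  38:995
Giant step factor: 117^(-39) ≡ 1112 (mod 2903).
Scan 2031·1112^i mod 2903 for i = 0, 1, …:
  i=0: 2031   i=1: 2841   i=2: 728   i=3: 2502
  i=4: 1150   i=5: 1480   i=6: 2662   i=7: 1987
  i=8: 361   i=9: 818     …   i=22: 114
  i=23: 1939
Match at i=23, j=10: n = 23·39 + 10 = 907.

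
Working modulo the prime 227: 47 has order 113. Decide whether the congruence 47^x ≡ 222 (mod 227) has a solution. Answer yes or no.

222 ∈ ⟨47⟩ iff 222^113 ≡ 1 (mod 227), since |⟨47⟩| = 113.
222^113 mod 227 = 1.
Since 1 = 1, 222 lies in the subgroup.

yes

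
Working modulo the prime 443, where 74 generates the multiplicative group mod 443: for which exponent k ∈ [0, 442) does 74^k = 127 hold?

263

Baby-step giant-step with m = ceil(sqrt(442)) = 22.
Baby table (74^j mod 443 for j=0..21):
  0:1  1:74  2:160  3:322  4:349  5:132  6:22  7:299
  8:419  9:439  10:147  11:246  12:41  13:376  14:358  15:355
  16:133  17:96  18:16  19:298  20:345  21:279
Giant step factor: 74^(-22) ≡ 81 (mod 443).
Scan 127·81^i mod 443 for i = 0, 1, …:
  i=0: 127   i=1: 98   i=2: 407   i=3: 185
  i=4: 366   i=5: 408   i=6: 266   i=7: 282
  i=8: 249   i=9: 234   i=10: 348   i=11: 279
Match at i=11, j=21: k = 11·22 + 21 = 263.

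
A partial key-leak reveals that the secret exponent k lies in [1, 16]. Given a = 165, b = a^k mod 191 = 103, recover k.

2

Compute 165^1 mod 191 = 165, then multiply by 165 repeatedly:
  165^1=165  165^2=103
Found 103 at exponent 2.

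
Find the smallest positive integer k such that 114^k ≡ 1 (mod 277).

276

The order of 114 must divide p − 1 = 276 = 2^2 · 3 · 23.
Divisors: 1, 2, 3, 4, 6, 12, 23, 46, 69, 92, 138, 276.
Check each in increasing order: 114^1 ≡ 114;  114^2 ≡ 254;  114^3 ≡ 148;  114^4 ≡ 252;  114^6 ≡ 21;  114^12 ≡ 164;  114^23 ≡ 95;  114^46 ≡ 161;  114^69 ≡ 60;  114^92 ≡ 160;  114^138 ≡ 276;  114^276 ≡ 1.
Smallest exponent giving 1 is 276.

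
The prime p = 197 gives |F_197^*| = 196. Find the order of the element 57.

196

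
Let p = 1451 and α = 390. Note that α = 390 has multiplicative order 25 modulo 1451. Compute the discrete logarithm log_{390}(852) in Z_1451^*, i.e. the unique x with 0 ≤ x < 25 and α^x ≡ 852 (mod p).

24

Successive powers of 390 modulo 1451:
  390^0=1  390^1=390  390^2=1196  390^3=669  390^4=1181  390^5=623
  390^6=653  390^7=745  390^8=350  390^9=106  390^10=712  390^11=539
  390^12=1266  390^13=400  390^14=743  390^15=1021  390^16=616  390^17=825
  390^18=1079  390^19=20  390^20=545  390^21=704  390^22=321  390^23=404
  390^24=852
So 390^24 ≡ 852 (mod 1451), giving x = 24.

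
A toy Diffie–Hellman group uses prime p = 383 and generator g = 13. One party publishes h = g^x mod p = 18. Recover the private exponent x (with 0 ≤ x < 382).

Baby-step giant-step with m = ceil(sqrt(382)) = 20.
Baby table (13^j mod 383 for j=0..19):
  0:1  1:13  2:169  3:282  4:219  5:166  6:243  7:95
  8:86  9:352  10:363  11:123  12:67  13:105  14:216  15:127
  16:119  17:15  18:195  19:237
Giant step factor: 13^(-20) ≡ 338 (mod 383).
Scan 18·338^i mod 383 for i = 0, 1, …:
  i=0: 18   i=1: 339   i=2: 65   i=3: 139
  i=4: 256   i=5: 353   i=6: 201   i=7: 147
  i=8: 279   i=9: 84     …   i=13: 301
  i=14: 243
Match at i=14, j=6: x = 14·20 + 6 = 286.

286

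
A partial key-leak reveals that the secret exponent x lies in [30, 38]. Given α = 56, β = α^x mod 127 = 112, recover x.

37

Compute 56^30 mod 127 = 76, then multiply by 56 repeatedly:
  56^30=76  56^31=65  56^32=84  56^33=5  56^34=26
  56^35=59  56^36=2  56^37=112
Found 112 at exponent 37.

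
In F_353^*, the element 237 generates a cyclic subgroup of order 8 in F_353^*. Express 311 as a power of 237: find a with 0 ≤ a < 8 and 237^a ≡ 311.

6

Successive powers of 237 modulo 353:
  237^0=1  237^1=237  237^2=42  237^3=70  237^4=352  237^5=116
  237^6=311
So 237^6 ≡ 311 (mod 353), giving a = 6.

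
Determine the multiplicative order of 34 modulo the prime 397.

3

The order of 34 must divide p − 1 = 396 = 2^2 · 3^2 · 11.
Divisors: 1, 2, 3, 4, 6, 9, 11, 12, 18, 22, 33, 36, 44, 66, 99, 132, 198, 396.
Check each in increasing order: 34^1 ≡ 34;  34^2 ≡ 362;  34^3 ≡ 1.
Smallest exponent giving 1 is 3.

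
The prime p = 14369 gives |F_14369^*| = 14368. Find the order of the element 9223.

1796

The order of 9223 must divide p − 1 = 14368 = 2^5 · 449.
Divisors: 1, 2, 4, 8, 16, 32, 449, 898, 1796, 3592, 7184, 14368.
Check each in increasing order: 9223^1 ≡ 9223;  9223^2 ≡ 13618;  9223^4 ≡ 3610;  9223^8 ≡ 13786;  9223^16 ≡ 9402;  9223^32 ≡ 13885;  9223^449 ≡ 8265;  9223^898 ≡ 14368;  9223^1796 ≡ 1.
Smallest exponent giving 1 is 1796.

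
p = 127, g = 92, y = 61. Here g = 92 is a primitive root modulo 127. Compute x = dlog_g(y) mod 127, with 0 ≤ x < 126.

6

Baby-step giant-step with m = ceil(sqrt(126)) = 12.
Baby table (92^j mod 127 for j=0..11):
  0:1  1:92  2:82  3:51  4:120  5:118  6:61  7:24
  8:49  9:63  10:81  11:86
Giant step factor: 92^(-12) ≡ 117 (mod 127).
Scan 61·117^i mod 127 for i = 0, 1, …:
  i=0: 61
Match at i=0, j=6: x = 0·12 + 6 = 6.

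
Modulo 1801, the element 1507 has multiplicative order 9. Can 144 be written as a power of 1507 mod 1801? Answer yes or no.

yes

144 ∈ ⟨1507⟩ iff 144^9 ≡ 1 (mod 1801), since |⟨1507⟩| = 9.
144^9 mod 1801 = 1.
Since 1 = 1, 144 lies in the subgroup.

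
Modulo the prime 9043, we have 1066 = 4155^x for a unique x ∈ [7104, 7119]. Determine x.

7118

Compute 4155^7104 mod 9043 = 2258, then multiply by 4155 repeatedly:
  4155^7104=2258  4155^7105=4399  4155^7106=1942  4155^7107=2654  4155^7108=3953
  4155^7109=2627  4155^7110=284  4155^7111=4430  4155^7112=4145  4155^7113=4603
  4155^7114=8563  4155^7115=4103  4155^7116=1910  4155^7117=5339  4155^7118=1066
Found 1066 at exponent 7118.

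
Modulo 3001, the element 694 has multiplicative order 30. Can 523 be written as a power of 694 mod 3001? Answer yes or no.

523 ∈ ⟨694⟩ iff 523^30 ≡ 1 (mod 3001), since |⟨694⟩| = 30.
523^30 mod 3001 = 618.
Since 618 ≠ 1, 523 does not lie in the subgroup.

no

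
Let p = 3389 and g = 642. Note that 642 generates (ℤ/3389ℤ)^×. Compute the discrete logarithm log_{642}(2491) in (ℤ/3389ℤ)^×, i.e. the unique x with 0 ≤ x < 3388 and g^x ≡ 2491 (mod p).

Baby-step giant-step with m = ceil(sqrt(3388)) = 59.
Baby table (642^j mod 3389 for j=0..58):
  0:1  1:642  2:2095  3:2946  4:270  5:501  6:3076  7:2394
  8:1731  9:3099  10:215  11:2470  12:3077  13:3036  14:437  15:2656
  16:485  17:2971  18:2764  19:2041  20:2168  21:2366  22:700  23:2052
  24:2452  25:1688  26:2605  27:1633  28:1185  29:1634  30:1827  31:340
  32:1384  33:610  34:1885  35:297  36:890  37:2028  38:600  39:2243
  40:3070  41:1931  42:2717  43:2368  44:1984  45:2853  46:1566  47:2228
  48:218  49:1007  50:2584  51:1707  52:1247  53:770  54:2935  55:3375
  56:1179  57:1171  58:2813
Giant step factor: 642^(-59) ≡ 26 (mod 3389).
Scan 2491·26^i mod 3389 for i = 0, 1, …:
  i=0: 2491   i=1: 375   i=2: 2972   i=3: 2714
  i=4: 2784   i=5: 1215   i=6: 1089   i=7: 1202
  i=8: 751   i=9: 2581     …   i=53: 379
  i=54: 3076
Match at i=54, j=6: x = 54·59 + 6 = 3192.

3192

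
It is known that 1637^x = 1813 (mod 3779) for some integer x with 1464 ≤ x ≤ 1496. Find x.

Compute 1637^1464 mod 3779 = 1798, then multiply by 1637 repeatedly:
  1637^1464=1798  1637^1465=3264  1637^1466=3441  1637^1467=2207  1637^1468=135
  1637^1469=1813
Found 1813 at exponent 1469.

1469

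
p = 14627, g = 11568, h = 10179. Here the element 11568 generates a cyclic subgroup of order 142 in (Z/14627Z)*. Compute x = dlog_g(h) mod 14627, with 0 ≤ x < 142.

Baby-step giant-step with m = ceil(sqrt(142)) = 12.
Baby table (11568^j mod 14627 for j=0..11):
  0:1  1:11568  2:10828  3:7303  4:10179  5:3322  6:3767  7:2823
  8:9000  9:11641  10:6926  11:7889
Giant step factor: 11568^(-12) ≡ 13519 (mod 14627).
Scan 10179·13519^i mod 14627 for i = 0, 1, …:
  i=0: 10179
Match at i=0, j=4: x = 0·12 + 4 = 4.

4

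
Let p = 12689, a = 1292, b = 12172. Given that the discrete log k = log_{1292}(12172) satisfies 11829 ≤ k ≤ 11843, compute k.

11842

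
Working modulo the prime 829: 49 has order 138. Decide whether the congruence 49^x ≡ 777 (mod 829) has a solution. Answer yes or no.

777 ∈ ⟨49⟩ iff 777^138 ≡ 1 (mod 829), since |⟨49⟩| = 138.
777^138 mod 829 = 1.
Since 1 = 1, 777 lies in the subgroup.

yes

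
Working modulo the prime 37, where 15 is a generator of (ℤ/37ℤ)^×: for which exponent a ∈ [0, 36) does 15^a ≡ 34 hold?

Successive powers of 15 modulo 37:
  15^0=1  15^1=15  15^2=3  15^3=8  15^4=9  15^5=24
  15^6=27  15^7=35  15^8=7  15^9=31  15^10=21  15^11=19
  15^12=26  15^13=20  15^14=4  15^15=23  15^16=12  15^17=32
  15^18=36  15^19=22  15^20=34
So 15^20 ≡ 34 (mod 37), giving a = 20.

20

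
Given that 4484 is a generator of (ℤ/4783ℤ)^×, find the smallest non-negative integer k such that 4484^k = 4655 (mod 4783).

2987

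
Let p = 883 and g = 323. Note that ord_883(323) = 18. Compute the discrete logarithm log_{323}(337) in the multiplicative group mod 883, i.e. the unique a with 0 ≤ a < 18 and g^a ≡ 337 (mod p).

6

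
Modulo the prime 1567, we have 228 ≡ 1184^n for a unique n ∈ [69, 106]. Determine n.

84

Compute 1184^69 mod 1567 = 570, then multiply by 1184 repeatedly:
  1184^69=570  1184^70=1070  1184^71=744  1184^72=242  1184^73=1334
  1184^74=1487  1184^75=867  1184^76=143  1184^77=76  1184^78=665
  1184^79=726  1184^80=868  1184^81=1327  1184^82=1034  1184^83=429
  1184^84=228
Found 228 at exponent 84.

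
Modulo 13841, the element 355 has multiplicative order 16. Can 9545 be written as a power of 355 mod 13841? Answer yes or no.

no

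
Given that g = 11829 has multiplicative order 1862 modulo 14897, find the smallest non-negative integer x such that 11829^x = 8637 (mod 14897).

Baby-step giant-step with m = ceil(sqrt(1862)) = 44.
Baby table (11829^j mod 14897 for j=0..43):
  0:1  1:11829  2:12617  3:8347  4:14244  5:7206  6:14037  7:1711
  8:9293  9:1934  10:10391  11:14889  12:9647  13:3343  14:7709  15:5224
  16:1940  17:6880  18:1209  19:141  20:14322  21:6254  22:64  23:12206
  24:3050  25:12813  26:2899  27:14274  28:4548  29:5225  30:13769  31:4600
  32:9556  33:14385  34:6631  35:5394  36:1775  37:6602  38:4984  39:8307
  40:2891  41:9024  42:7891  43:12934
Giant step factor: 11829^(-44) ≡ 1102 (mod 14897).
Scan 8637·1102^i mod 14897 for i = 0, 1, …:
  i=0: 8637   i=1: 13688   i=2: 8412   i=3: 4090
  i=4: 8286   i=5: 14208   i=6: 469   i=7: 10340
  i=8: 13372   i=9: 2811     …   i=21: 14814
  i=22: 12813
Match at i=22, j=25: x = 22·44 + 25 = 993.

993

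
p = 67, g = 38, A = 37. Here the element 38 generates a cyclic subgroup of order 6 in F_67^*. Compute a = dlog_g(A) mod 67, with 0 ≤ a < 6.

2

Successive powers of 38 modulo 67:
  38^0=1  38^1=38  38^2=37
So 38^2 ≡ 37 (mod 67), giving a = 2.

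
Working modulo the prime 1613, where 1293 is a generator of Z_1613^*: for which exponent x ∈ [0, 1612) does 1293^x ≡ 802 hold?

289

Baby-step giant-step with m = ceil(sqrt(1612)) = 41.
Baby table (1293^j mod 1613 for j=0..40):
  0:1  1:1293  2:781  3:95  4:247  5:1610  6:960  7:883
  8:1328  9:872  10:9  11:346  12:577  13:855  14:610  15:1586
  16:575  17:1495  18:661  19:1396  20:81  21:1501  22:354  23:1243
  24:651  25:1370  26:336  27:551  28:1110  29:1273  30:729  31:605
  32:1573  33:1509  34:1020  35:1039  36:1411  37:120  38:312  39:166
  40:109
Giant step factor: 1293^(-41) ≡ 897 (mod 1613).
Scan 802·897^i mod 1613 for i = 0, 1, …:
  i=0: 802   i=1: 1609   i=2: 1251   i=3: 1112
  i=4: 630   i=5: 560   i=6: 677   i=7: 781
Match at i=7, j=2: x = 7·41 + 2 = 289.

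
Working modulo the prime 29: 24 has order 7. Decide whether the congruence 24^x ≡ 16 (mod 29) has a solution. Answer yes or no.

yes

16 ∈ ⟨24⟩ iff 16^7 ≡ 1 (mod 29), since |⟨24⟩| = 7.
16^7 mod 29 = 1.
Since 1 = 1, 16 lies in the subgroup.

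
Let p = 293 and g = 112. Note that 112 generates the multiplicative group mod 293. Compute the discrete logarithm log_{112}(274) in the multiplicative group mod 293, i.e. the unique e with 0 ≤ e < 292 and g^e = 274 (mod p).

273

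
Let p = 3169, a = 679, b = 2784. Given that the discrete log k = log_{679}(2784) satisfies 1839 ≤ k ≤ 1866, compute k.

1865

Compute 679^1839 mod 3169 = 1086, then multiply by 679 repeatedly:
  679^1839=1086  679^1840=2186  679^1841=1202  679^1842=1725  679^1843=1914
  679^1844=316  679^1845=2241  679^1846=519  679^1847=642  679^1848=1765
  679^1849=553  679^1850=1545  679^1851=116  679^1852=2708  679^1853=712
  679^1854=1760  679^1855=327  679^1856=203  679^1857=1570  679^1858=1246
  679^1859=3080  679^1860=2949  679^1861=2732  679^1862=1163  679^1863=596
  679^1864=2221  679^1865=2784
Found 2784 at exponent 1865.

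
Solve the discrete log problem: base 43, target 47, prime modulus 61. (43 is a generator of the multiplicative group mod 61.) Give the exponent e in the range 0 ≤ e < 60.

Successive powers of 43 modulo 61:
  43^0=1  43^1=43  43^2=19  43^3=24  43^4=56  43^5=29
  43^6=27  43^7=2  43^8=25  43^9=38  43^10=48  43^11=51
  43^12=58  43^13=54  43^14=4  43^15=50  43^16=15  43^17=35
  43^18=41  43^19=55  43^20=47
So 43^20 ≡ 47 (mod 61), giving e = 20.

20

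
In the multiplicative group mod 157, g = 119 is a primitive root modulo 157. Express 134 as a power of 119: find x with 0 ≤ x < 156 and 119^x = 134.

27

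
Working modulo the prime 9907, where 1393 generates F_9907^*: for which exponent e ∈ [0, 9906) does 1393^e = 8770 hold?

Baby-step giant-step with m = ceil(sqrt(9906)) = 100.
Baby table (1393^j mod 9907 for j=0..99):
  0:1  1:1393  2:8584  3:9670  4:6697  5:6434  6:6634  7:7838
  8:820  9:2955  10:4910  11:3800  12:3062  13:5356  14:937  15:7424
  16:8631  17:5792  18:3958  19:5202  20:4369  21:3119  22:5501  23:4782
  24:3822  25:3987  26:5971  27:5630  28:6153  29:1574  30:3135  31:7975
  32:3428  33:30  34:2162  35:9845  36:2797  37:2770  38:4787  39:880
  40:7279  41:4786  42:9394  43:8602  44:5023  45:2697  46:2168  47:8296
  48:4766  49:1348  50:5341  51:9763  52:7455  53:2279  54:4407  55:6518
  56:4762  57:5683  58:726  59:804  60:481  61:6264  62:7592  63:4887
  64:1482  65:3770  66:900  67:5418  68:8047  69:4654  70:3844  71:4912
  72:6586  73:416  74:4882  75:4424  76:478  77:2085  78:1654  79:5598
  80:1205  81:4282  82:812  83:1718  84:5587  85:5696  86:8928  87:3419
  88:7307  89:4162  90:2071  91:1966  92:4306  93:4523  94:9594  95:9806
  96:7912  97:4832  98:4123  99:7186
Giant step factor: 1393^(-100) ≡ 1793 (mod 9907).
Scan 8770·1793^i mod 9907 for i = 0, 1, …:
  i=0: 8770   i=1: 2201   i=2: 3407   i=3: 6039
  i=4: 9483   i=5: 2607   i=6: 8154   i=7: 7297
  i=8: 6281   i=9: 7481     …   i=26: 7369
  i=27: 6586
Match at i=27, j=72: e = 27·100 + 72 = 2772.

2772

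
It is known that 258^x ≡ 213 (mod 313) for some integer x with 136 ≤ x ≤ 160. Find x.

Compute 258^136 mod 313 = 16, then multiply by 258 repeatedly:
  258^136=16  258^137=59  258^138=198  258^139=65  258^140=181
  258^141=61  258^142=88  258^143=168  258^144=150  258^145=201
  258^146=213
Found 213 at exponent 146.

146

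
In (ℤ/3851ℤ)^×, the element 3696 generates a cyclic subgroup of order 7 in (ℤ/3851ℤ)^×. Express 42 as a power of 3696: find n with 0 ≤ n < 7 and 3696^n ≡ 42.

3

Successive powers of 3696 modulo 3851:
  3696^0=1  3696^1=3696  3696^2=919  3696^3=42
So 3696^3 ≡ 42 (mod 3851), giving n = 3.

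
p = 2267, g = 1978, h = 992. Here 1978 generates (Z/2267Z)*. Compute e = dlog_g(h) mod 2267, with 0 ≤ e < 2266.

Baby-step giant-step with m = ceil(sqrt(2266)) = 48.
Baby table (1978^j mod 2267 for j=0..47):
  0:1  1:1978  2:1909  3:1447  4:1212  5:1117  6:1368  7:1373
  8:2195  9:405  10:839  11:98  12:1149  13:1188  14:1252  15:892
  16:650  17:311  18:801  19:2012  20:1151  21:610  22:536  23:1519
  24:807  25:278  26:1270  27:224  28:1007  29:1420  30:2214  31:1715
  32:838  33:387  34:1507  35:2008  36:40  37:2042  38:1549  39:1205
  40:873  41:1607  42:312  43:512  44:1654  45:331  46:1822  47:1653
Giant step factor: 1978^(-48) ≡ 1671 (mod 2267).
Scan 992·1671^i mod 2267 for i = 0, 1, …:
  i=0: 992   i=1: 455   i=2: 860   i=3: 2049
  i=4: 709   i=5: 1365   i=6: 313   i=7: 1613
  i=8: 2127   i=9: 1828     …   i=15: 915
  i=16: 1007
Match at i=16, j=28: e = 16·48 + 28 = 796.

796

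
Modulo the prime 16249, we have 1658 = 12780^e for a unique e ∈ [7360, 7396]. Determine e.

Compute 12780^7360 mod 16249 = 4277, then multiply by 12780 repeatedly:
  12780^7360=4277  12780^7361=14673  12780^7362=7480  12780^7363=1533  12780^7364=11695
  12780^7365=3798  12780^7366=2677  12780^7367=7915  12780^7368=3675  12780^7369=6890
  12780^7370=869  12780^7371=7753  12780^7372=13187  12780^7373=11481  12780^7374=14959
  12780^7375=6535  12780^7376=13689  12780^7377=8686  12780^7378=10161  12780^7379=11821
  12780^7380=5427  12780^7381=6328  12780^7382=567  12780^7383=15455  12780^7384=8305
  12780^7385=15681  12780^7386=4263  12780^7387=14492  12780^7388=1658
Found 1658 at exponent 7388.

7388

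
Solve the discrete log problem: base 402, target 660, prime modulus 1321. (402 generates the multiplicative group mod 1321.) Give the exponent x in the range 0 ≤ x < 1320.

Baby-step giant-step with m = ceil(sqrt(1320)) = 37.
Baby table (402^j mod 1321 for j=0..36):
  0:1  1:402  2:442  3:670  4:1177  5:236  6:1081  7:1274
  8:921  9:362  10:214  11:163  12:797  13:712  14:888  15:306
  16:159  17:510  18:265  19:850  20:882  21:536  22:149  23:453
  24:1129  25:755  26:1001  27:818  28:1228  29:923  30:1166  31:1098
  32:182  33:509  34:1184  35:408  36:212
Giant step factor: 402^(-37) ≡ 542 (mod 1321).
Scan 660·542^i mod 1321 for i = 0, 1, …:
  i=0: 660   i=1: 1050   i=2: 1070   i=3: 21
  i=4: 814   i=5: 1295   i=6: 439   i=7: 158
  i=8: 1092   i=9: 56     …   i=23: 143
  i=24: 888
Match at i=24, j=14: x = 24·37 + 14 = 902.

902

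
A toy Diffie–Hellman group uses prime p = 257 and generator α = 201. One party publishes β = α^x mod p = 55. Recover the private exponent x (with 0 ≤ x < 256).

223

Baby-step giant-step with m = ceil(sqrt(256)) = 16.
Baby table (201^j mod 257 for j=0..15):
  0:1  1:201  2:52  3:172  4:134  5:206  6:29  7:175
  8:223  9:105  10:31  11:63  12:70  13:192  14:42  15:218
Giant step factor: 201^(-16) ≡ 255 (mod 257).
Scan 55·255^i mod 257 for i = 0, 1, …:
  i=0: 55   i=1: 147   i=2: 220   i=3: 74
  i=4: 109   i=5: 39   i=6: 179   i=7: 156
  i=8: 202   i=9: 110   i=10: 37   i=11: 183
  i=12: 148   i=13: 218
Match at i=13, j=15: x = 13·16 + 15 = 223.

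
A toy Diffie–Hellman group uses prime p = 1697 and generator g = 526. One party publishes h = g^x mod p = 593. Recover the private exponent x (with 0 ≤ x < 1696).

529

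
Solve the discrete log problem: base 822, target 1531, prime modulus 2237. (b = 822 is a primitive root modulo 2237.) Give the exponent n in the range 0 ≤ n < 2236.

Baby-step giant-step with m = ceil(sqrt(2236)) = 48.
Baby table (822^j mod 2237 for j=0..47):
  0:1  1:822  2:110  3:940  4:915  5:498  6:2222  7:1092
  8:587  9:1559  10:1934  11:1478  12:225  13:1516  14:143  15:1222
  16:71  17:200  18:1099  19:1867  20:92  21:1803  22:1172  23:1474
  24:1411  25:1076  26:857  27:2036  28:316  29:260  30:1205  31:1756
  32:567  33:778  34:1971  35:574  36:2058  37:504  38:443  39:1752
  40:1753  41:338  42:448  43:1388  44:66  45:564  46:549  47:1641
Giant step factor: 822^(-48) ≡ 497 (mod 2237).
Scan 1531·497^i mod 2237 for i = 0, 1, …:
  i=0: 1531   i=1: 327   i=2: 1455   i=3: 584
  i=4: 1675   i=5: 311   i=6: 214   i=7: 1219
  i=8: 1853   i=9: 1534     …   i=37: 212
  i=38: 225
Match at i=38, j=12: n = 38·48 + 12 = 1836.

1836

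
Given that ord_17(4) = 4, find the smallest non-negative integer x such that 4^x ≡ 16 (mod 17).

2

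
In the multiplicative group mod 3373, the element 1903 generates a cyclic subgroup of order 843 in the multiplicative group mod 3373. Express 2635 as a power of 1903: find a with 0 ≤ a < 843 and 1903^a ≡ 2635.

652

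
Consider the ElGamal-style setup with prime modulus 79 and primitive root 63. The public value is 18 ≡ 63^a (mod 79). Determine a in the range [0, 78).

54

Baby-step giant-step with m = ceil(sqrt(78)) = 9.
Baby table (63^j mod 79 for j=0..8):
  0:1  1:63  2:19  3:12  4:45  5:70  6:65  7:66
  8:50
Giant step factor: 63^(-9) ≡ 71 (mod 79).
Scan 18·71^i mod 79 for i = 0, 1, …:
  i=0: 18   i=1: 14   i=2: 46   i=3: 27
  i=4: 21   i=5: 69   i=6: 1
Match at i=6, j=0: a = 6·9 + 0 = 54.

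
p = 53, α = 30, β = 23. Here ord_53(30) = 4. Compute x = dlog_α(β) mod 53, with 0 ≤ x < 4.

Successive powers of 30 modulo 53:
  30^0=1  30^1=30  30^2=52  30^3=23
So 30^3 ≡ 23 (mod 53), giving x = 3.

3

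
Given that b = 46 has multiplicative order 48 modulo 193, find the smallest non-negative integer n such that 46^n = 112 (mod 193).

Baby-step giant-step with m = ceil(sqrt(48)) = 7.
Baby table (46^j mod 193 for j=0..6):
  0:1  1:46  2:186  3:64  4:49  5:131  6:43
Giant step factor: 46^(-7) ≡ 189 (mod 193).
Scan 112·189^i mod 193 for i = 0, 1, …:
  i=0: 112   i=1: 131
Match at i=1, j=5: n = 1·7 + 5 = 12.

12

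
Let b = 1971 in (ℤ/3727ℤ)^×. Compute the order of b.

3726

The order of 1971 must divide p − 1 = 3726 = 2 · 3^4 · 23.
Divisors: 1, 2, 3, 6, 9, 18, 23, 27, 46, 54, 69, 81, 138, 162, 207, 414, 621, 1242, 1863, 3726.
Check each in increasing order: 1971^1 ≡ 1971;  1971^2 ≡ 1307;  1971^3 ≡ 740;  1971^6 ≡ 3458;  1971^9 ≡ 2198;  1971^18 ≡ 1012;  1971^23 ≡ 1420;  1971^27 ≡ 3084;  1971^46 ≡ 93;  1971^54 ≡ 3479;  1971^69 ≡ 1615;  1971^81 ≡ 2930;  1971^138 ≡ 3052;  1971^162 ≡ 1619;  1971^207 ≡ 1886;  1971^414 ≡ 1438;  1971^621 ≡ 2539;  1971^1242 ≡ 2538;  1971^1863 ≡ 3726;  1971^3726 ≡ 1.
Smallest exponent giving 1 is 3726.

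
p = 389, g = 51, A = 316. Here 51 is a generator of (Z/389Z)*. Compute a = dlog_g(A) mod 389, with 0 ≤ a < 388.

182

Baby-step giant-step with m = ceil(sqrt(388)) = 20.
Baby table (51^j mod 389 for j=0..19):
  0:1  1:51  2:267  3:2  4:102  5:145  6:4  7:204
  8:290  9:8  10:19  11:191  12:16  13:38  14:382  15:32
  16:76  17:375  18:64  19:152
Giant step factor: 51^(-20) ≡ 125 (mod 389).
Scan 316·125^i mod 389 for i = 0, 1, …:
  i=0: 316   i=1: 211   i=2: 312   i=3: 100
  i=4: 52   i=5: 276   i=6: 268   i=7: 46
  i=8: 304   i=9: 267
Match at i=9, j=2: a = 9·20 + 2 = 182.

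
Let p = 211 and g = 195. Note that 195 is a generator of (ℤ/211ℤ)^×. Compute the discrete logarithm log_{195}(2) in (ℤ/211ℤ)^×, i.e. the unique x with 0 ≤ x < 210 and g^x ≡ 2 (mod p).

79

Baby-step giant-step with m = ceil(sqrt(210)) = 15.
Baby table (195^j mod 211 for j=0..14):
  0:1  1:195  2:45  3:124  4:126  5:94  6:184  7:10
  8:51  9:28  10:185  11:205  12:96  13:152  14:100
Giant step factor: 195^(-15) ≡ 12 (mod 211).
Scan 2·12^i mod 211 for i = 0, 1, …:
  i=0: 2   i=1: 24   i=2: 77   i=3: 80
  i=4: 116   i=5: 126
Match at i=5, j=4: x = 5·15 + 4 = 79.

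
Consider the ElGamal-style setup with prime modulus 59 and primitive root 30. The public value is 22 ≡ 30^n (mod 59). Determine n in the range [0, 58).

32

Baby-step giant-step with m = ceil(sqrt(58)) = 8.
Baby table (30^j mod 59 for j=0..7):
  0:1  1:30  2:15  3:37  4:48  5:24  6:12  7:6
Giant step factor: 30^(-8) ≡ 20 (mod 59).
Scan 22·20^i mod 59 for i = 0, 1, …:
  i=0: 22   i=1: 27   i=2: 9   i=3: 3
  i=4: 1
Match at i=4, j=0: n = 4·8 + 0 = 32.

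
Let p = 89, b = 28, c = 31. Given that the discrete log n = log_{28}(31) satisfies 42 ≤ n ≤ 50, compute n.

47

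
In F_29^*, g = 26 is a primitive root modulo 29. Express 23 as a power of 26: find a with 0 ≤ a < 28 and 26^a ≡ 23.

4

Successive powers of 26 modulo 29:
  26^0=1  26^1=26  26^2=9  26^3=2  26^4=23
So 26^4 ≡ 23 (mod 29), giving a = 4.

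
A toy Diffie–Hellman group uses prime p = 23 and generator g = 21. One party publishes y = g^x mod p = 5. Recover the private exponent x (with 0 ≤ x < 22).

17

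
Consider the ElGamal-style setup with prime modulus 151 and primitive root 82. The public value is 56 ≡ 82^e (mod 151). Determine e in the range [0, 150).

37

Baby-step giant-step with m = ceil(sqrt(150)) = 13.
Baby table (82^j mod 151 for j=0..12):
  0:1  1:82  2:80  3:67  4:58  5:75  6:110  7:111
  8:42  9:122  10:38  11:96  12:20
Giant step factor: 82^(-13) ≡ 115 (mod 151).
Scan 56·115^i mod 151 for i = 0, 1, …:
  i=0: 56   i=1: 98   i=2: 96
Match at i=2, j=11: e = 2·13 + 11 = 37.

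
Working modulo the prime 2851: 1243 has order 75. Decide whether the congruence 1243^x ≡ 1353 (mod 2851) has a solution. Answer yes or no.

1353 ∈ ⟨1243⟩ iff 1353^75 ≡ 1 (mod 2851), since |⟨1243⟩| = 75.
1353^75 mod 2851 = 1.
Since 1 = 1, 1353 lies in the subgroup.

yes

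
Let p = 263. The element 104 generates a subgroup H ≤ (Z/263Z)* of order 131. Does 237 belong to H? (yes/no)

no

237 ∈ ⟨104⟩ iff 237^131 ≡ 1 (mod 263), since |⟨104⟩| = 131.
237^131 mod 263 = 262.
Since 262 ≠ 1, 237 does not lie in the subgroup.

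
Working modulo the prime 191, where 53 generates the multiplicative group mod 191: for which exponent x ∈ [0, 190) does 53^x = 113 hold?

83

Baby-step giant-step with m = ceil(sqrt(190)) = 14.
Baby table (53^j mod 191 for j=0..13):
  0:1  1:53  2:135  3:88  4:80  5:38  6:104  7:164
  8:97  9:175  10:107  11:132  12:120  13:57
Giant step factor: 53^(-14) ≡ 60 (mod 191).
Scan 113·60^i mod 191 for i = 0, 1, …:
  i=0: 113   i=1: 95   i=2: 161   i=3: 110
  i=4: 106   i=5: 57
Match at i=5, j=13: x = 5·14 + 13 = 83.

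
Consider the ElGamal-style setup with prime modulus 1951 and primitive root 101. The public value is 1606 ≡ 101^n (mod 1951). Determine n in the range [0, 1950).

1866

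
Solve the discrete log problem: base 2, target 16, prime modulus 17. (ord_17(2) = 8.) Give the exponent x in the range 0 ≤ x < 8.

Successive powers of 2 modulo 17:
  2^0=1  2^1=2  2^2=4  2^3=8  2^4=16
So 2^4 ≡ 16 (mod 17), giving x = 4.

4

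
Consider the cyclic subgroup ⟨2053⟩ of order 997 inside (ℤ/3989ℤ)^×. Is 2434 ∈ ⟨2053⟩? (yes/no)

2434 ∈ ⟨2053⟩ iff 2434^997 ≡ 1 (mod 3989), since |⟨2053⟩| = 997.
2434^997 mod 3989 = 481.
Since 481 ≠ 1, 2434 does not lie in the subgroup.

no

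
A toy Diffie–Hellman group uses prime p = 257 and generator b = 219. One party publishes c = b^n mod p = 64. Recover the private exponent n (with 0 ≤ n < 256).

Baby-step giant-step with m = ceil(sqrt(256)) = 16.
Baby table (219^j mod 257 for j=0..15):
  0:1  1:219  2:159  3:126  4:95  5:245  6:199  7:148
  8:30  9:145  10:144  11:182  12:23  13:154  14:59  15:71
Giant step factor: 219^(-16) ≡ 2 (mod 257).
Scan 64·2^i mod 257 for i = 0, 1, …:
  i=0: 64   i=1: 128   i=2: 256   i=3: 255
  i=4: 253   i=5: 249   i=6: 241   i=7: 225
  i=8: 193   i=9: 129   i=10: 1
Match at i=10, j=0: n = 10·16 + 0 = 160.

160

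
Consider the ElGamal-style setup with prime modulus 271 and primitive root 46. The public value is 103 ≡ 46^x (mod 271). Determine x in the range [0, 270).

184

Baby-step giant-step with m = ceil(sqrt(270)) = 17.
Baby table (46^j mod 271 for j=0..16):
  0:1  1:46  2:219  3:47  4:265  5:266  6:41  7:260
  8:36  9:30  10:25  11:66  12:55  13:91  14:121  15:146
  16:212
Giant step factor: 46^(-17) ≡ 203 (mod 271).
Scan 103·203^i mod 271 for i = 0, 1, …:
  i=0: 103   i=1: 42   i=2: 125   i=3: 172
  i=4: 228   i=5: 214   i=6: 82   i=7: 115
  i=8: 39   i=9: 58   i=10: 121
Match at i=10, j=14: x = 10·17 + 14 = 184.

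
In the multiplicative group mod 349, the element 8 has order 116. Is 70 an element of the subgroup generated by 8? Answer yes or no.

no

70 ∈ ⟨8⟩ iff 70^116 ≡ 1 (mod 349), since |⟨8⟩| = 116.
70^116 mod 349 = 226.
Since 226 ≠ 1, 70 does not lie in the subgroup.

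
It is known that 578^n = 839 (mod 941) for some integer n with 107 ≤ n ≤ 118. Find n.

Compute 578^107 mod 941 = 839, then multiply by 578 repeatedly:
  578^107=839
Found 839 at exponent 107.

107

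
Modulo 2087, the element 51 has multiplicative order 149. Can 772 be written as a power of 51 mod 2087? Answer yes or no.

yes

772 ∈ ⟨51⟩ iff 772^149 ≡ 1 (mod 2087), since |⟨51⟩| = 149.
772^149 mod 2087 = 1.
Since 1 = 1, 772 lies in the subgroup.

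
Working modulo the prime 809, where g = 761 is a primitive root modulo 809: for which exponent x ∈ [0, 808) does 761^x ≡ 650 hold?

136

Baby-step giant-step with m = ceil(sqrt(808)) = 29.
Baby table (761^j mod 809 for j=0..28):
  0:1  1:761  2:686  3:241  4:567  5:290  6:642  7:735
  8:316  9:203  10:773  11:110  12:383  13:223  14:622  15:77
  16:349  17:237  18:759  19:782  20:487  21:85  22:774  23:62
  24:260  25:464  26:380  27:367  28:182
Giant step factor: 761^(-29) ≡ 675 (mod 809).
Scan 650·675^i mod 809 for i = 0, 1, …:
  i=0: 650   i=1: 272   i=2: 766   i=3: 99
  i=4: 487
Match at i=4, j=20: x = 4·29 + 20 = 136.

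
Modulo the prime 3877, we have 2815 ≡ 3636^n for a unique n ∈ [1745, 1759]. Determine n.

1758

Compute 3636^1745 mod 3877 = 1065, then multiply by 3636 repeatedly:
  3636^1745=1065  3636^1746=3094  3636^1747=2607  3636^1748=3664  3636^1749=932
  3636^1750=254  3636^1751=818  3636^1752=589  3636^1753=1500  3636^1754=2938
  3636^1755=1433  3636^1756=3577  3636^1757=2514  3636^1758=2815
Found 2815 at exponent 1758.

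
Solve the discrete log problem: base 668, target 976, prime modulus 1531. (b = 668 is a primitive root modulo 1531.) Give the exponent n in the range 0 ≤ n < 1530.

935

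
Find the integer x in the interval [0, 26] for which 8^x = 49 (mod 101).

Compute 8^0 mod 101 = 1, then multiply by 8 repeatedly:
  8^0=1  8^1=8  8^2=64  8^3=7  8^4=56
  8^5=44  8^6=49
Found 49 at exponent 6.

6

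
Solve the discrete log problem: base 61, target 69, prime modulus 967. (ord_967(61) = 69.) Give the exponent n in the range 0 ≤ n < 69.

51

Baby-step giant-step with m = ceil(sqrt(69)) = 9.
Baby table (61^j mod 967 for j=0..8):
  0:1  1:61  2:820  3:703  4:335  5:128  6:72  7:524
  8:53
Giant step factor: 61^(-9) ≡ 667 (mod 967).
Scan 69·667^i mod 967 for i = 0, 1, …:
  i=0: 69   i=1: 574   i=2: 893   i=3: 926
  i=4: 696   i=5: 72
Match at i=5, j=6: n = 5·9 + 6 = 51.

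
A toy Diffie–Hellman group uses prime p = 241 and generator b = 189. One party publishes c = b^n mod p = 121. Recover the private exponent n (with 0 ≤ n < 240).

230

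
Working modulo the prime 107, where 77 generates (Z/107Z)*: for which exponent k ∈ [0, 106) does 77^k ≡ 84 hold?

67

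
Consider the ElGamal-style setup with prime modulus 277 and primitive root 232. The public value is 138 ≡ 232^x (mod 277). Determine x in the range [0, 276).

Baby-step giant-step with m = ceil(sqrt(276)) = 17.
Baby table (232^j mod 277 for j=0..16):
  0:1  1:232  2:86  3:8  4:194  5:134  6:64  7:167
  8:241  9:235  10:228  11:266  12:218  13:162  14:189  15:82
  16:188
Giant step factor: 232^(-17) ≡ 24 (mod 277).
Scan 138·24^i mod 277 for i = 0, 1, …:
  i=0: 138   i=1: 265   i=2: 266
Match at i=2, j=11: x = 2·17 + 11 = 45.

45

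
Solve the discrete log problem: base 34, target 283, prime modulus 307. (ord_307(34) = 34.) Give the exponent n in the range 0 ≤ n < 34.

11

Successive powers of 34 modulo 307:
  34^0=1  34^1=34  34^2=235  34^3=8  34^4=272  34^5=38
  34^6=64  34^7=27  34^8=304  34^9=205  34^10=216  34^11=283
So 34^11 ≡ 283 (mod 307), giving n = 11.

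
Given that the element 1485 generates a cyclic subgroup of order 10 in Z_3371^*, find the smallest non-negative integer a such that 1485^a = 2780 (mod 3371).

Successive powers of 1485 modulo 3371:
  1485^0=1  1485^1=1485  1485^2=591  1485^3=1175  1485^4=2068  1485^5=3370
  1485^6=1886  1485^7=2780
So 1485^7 ≡ 2780 (mod 3371), giving a = 7.

7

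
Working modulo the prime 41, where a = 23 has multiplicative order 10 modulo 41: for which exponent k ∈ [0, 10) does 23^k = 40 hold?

5

Successive powers of 23 modulo 41:
  23^0=1  23^1=23  23^2=37  23^3=31  23^4=16  23^5=40
So 23^5 ≡ 40 (mod 41), giving k = 5.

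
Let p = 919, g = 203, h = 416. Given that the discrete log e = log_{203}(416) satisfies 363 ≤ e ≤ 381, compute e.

378

Compute 203^363 mod 919 = 432, then multiply by 203 repeatedly:
  203^363=432  203^364=391  203^365=339  203^366=811  203^367=132
  203^368=145  203^369=27  203^370=886  203^371=653  203^372=223
  203^373=238  203^374=526  203^375=174  203^376=400  203^377=328
  203^378=416
Found 416 at exponent 378.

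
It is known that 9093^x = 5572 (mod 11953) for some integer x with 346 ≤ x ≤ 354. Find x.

350

Compute 9093^346 mod 11953 = 1062, then multiply by 9093 repeatedly:
  9093^346=1062  9093^347=10695  9093^348=27  9093^349=6451  9093^350=5572
Found 5572 at exponent 350.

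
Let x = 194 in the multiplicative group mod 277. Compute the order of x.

The order of 194 must divide p − 1 = 276 = 2^2 · 3 · 23.
Divisors: 1, 2, 3, 4, 6, 12, 23, 46, 69, 92, 138, 276.
Check each in increasing order: 194^1 ≡ 194;  194^2 ≡ 241;  194^3 ≡ 218;  194^4 ≡ 188;  194^6 ≡ 157;  194^12 ≡ 273;  194^23 ≡ 160;  194^46 ≡ 116;  194^69 ≡ 1.
Smallest exponent giving 1 is 69.

69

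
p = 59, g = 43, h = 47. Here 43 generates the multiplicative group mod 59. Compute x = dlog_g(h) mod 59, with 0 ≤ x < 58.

13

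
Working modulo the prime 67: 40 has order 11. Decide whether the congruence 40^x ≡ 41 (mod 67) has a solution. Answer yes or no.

41 ∈ ⟨40⟩ iff 41^11 ≡ 1 (mod 67), since |⟨40⟩| = 11.
41^11 mod 67 = 30.
Since 30 ≠ 1, 41 does not lie in the subgroup.

no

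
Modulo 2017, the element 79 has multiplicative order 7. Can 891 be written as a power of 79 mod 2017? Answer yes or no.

yes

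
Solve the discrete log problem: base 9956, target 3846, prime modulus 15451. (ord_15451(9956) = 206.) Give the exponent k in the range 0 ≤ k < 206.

Successive powers of 9956 modulo 15451:
  9956^0=1  9956^1=9956  9956^2=3771  9956^3=13597  9956^4=5521  9956^5=7869
  9956^6=7194  9956^7=8079  9956^8=12069  9956^9=11988  9956^10=9004  9956^11=12573
  9956^12=8237  9956^13=9115  9956^14=5217  9956^15=9641  9956^16=4184  9956^17=8
  9956^18=2393  9956^19=14717  9956^20=619  9956^21=13266  9956^22=1148  9956^23=11199
  9956^24=2828  9956^25=3846
So 9956^25 ≡ 3846 (mod 15451), giving k = 25.

25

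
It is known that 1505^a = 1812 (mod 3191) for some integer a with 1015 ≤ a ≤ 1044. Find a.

Compute 1505^1015 mod 3191 = 2124, then multiply by 1505 repeatedly:
  1505^1015=2124  1505^1016=2429  1505^1017=1950  1505^1018=2221  1505^1019=1628
  1505^1020=2643  1505^1021=1729  1505^1022=1480  1505^1023=82  1505^1024=2152
  1505^1025=3086  1505^1026=1525  1505^1027=796  1505^1028=1355  1505^1029=226
  1505^1030=1884  1505^1031=1812
Found 1812 at exponent 1031.

1031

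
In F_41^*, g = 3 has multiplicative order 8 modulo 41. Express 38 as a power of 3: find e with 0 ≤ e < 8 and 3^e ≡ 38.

5

Successive powers of 3 modulo 41:
  3^0=1  3^1=3  3^2=9  3^3=27  3^4=40  3^5=38
So 3^5 ≡ 38 (mod 41), giving e = 5.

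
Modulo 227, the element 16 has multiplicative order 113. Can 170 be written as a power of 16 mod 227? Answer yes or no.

no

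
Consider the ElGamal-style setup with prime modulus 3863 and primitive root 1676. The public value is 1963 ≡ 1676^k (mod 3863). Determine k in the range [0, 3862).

Baby-step giant-step with m = ceil(sqrt(3862)) = 63.
Baby table (1676^j mod 3863 for j=0..62):
  0:1  1:1676  2:575  3:1813  4:2270  5:3328  6:3419  7:1415
  8:3521  9:2395  10:363  11:1897  12:123  13:1409  14:1191  15:2808
  16:1074  17:3729  18:3333  19:210  20:427  21:997  22:2156  23:1551
  24:3540  25:3335  26:3562  27:1577  28:760  29:2833  30:481  31:2652
  32:2302  33:2878  34:2504  35:1486  36:2764  37:727  38:1607  39:821
  40:768  41:789  42:1218  43:1704  44:1147  45:2461  46:2815  47:1217
  48:28  49:572  50:648  51:545  52:1752  53:472  54:3020  55:990
  56:2013  57:1389  58:2438  59:2897  60:3444  61:822  62:2444
Giant step factor: 1676^(-63) ≡ 388 (mod 3863).
Scan 1963·388^i mod 3863 for i = 0, 1, …:
  i=0: 1963   i=1: 633   i=2: 2235   i=3: 1868
  i=4: 2403   i=5: 1381   i=6: 2734   i=7: 2330
  i=8: 98   i=9: 3257     …   i=25: 859
  i=26: 1074
Match at i=26, j=16: k = 26·63 + 16 = 1654.

1654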